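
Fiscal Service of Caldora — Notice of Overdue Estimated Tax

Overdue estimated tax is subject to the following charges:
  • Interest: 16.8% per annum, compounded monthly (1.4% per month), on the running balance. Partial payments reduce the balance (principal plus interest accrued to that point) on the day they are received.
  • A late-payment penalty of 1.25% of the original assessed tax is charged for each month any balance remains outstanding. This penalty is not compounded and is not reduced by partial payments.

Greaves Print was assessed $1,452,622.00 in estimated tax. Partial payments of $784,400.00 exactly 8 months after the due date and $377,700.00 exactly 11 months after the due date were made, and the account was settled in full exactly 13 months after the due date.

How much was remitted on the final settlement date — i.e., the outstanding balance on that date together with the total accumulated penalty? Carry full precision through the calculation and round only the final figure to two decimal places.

$747,222.15

Balance at month 8: $1,452,622.0000 × (1 + 0.014)^8 = $1,623,514.8196…
After $784,400.00 payment: $1,623,514.8196… − $784,400.00 = $839,114.8196…
Balance at month 11: $839,114.8196… × (1 + 0.014)^3 = $874,853.3440…
After $377,700.00 payment: $874,853.3440… − $377,700.00 = $497,153.3440…
Balance at month 13: $497,153.3440… × (1 + 0.014)^2 = $511,171.0797…
Penalty: 13 × 1.25% × $1,452,622.00 = $236,051.08…
Final settlement = outstanding balance + penalty = $511,171.0797… + $236,051.08… = $747,222.15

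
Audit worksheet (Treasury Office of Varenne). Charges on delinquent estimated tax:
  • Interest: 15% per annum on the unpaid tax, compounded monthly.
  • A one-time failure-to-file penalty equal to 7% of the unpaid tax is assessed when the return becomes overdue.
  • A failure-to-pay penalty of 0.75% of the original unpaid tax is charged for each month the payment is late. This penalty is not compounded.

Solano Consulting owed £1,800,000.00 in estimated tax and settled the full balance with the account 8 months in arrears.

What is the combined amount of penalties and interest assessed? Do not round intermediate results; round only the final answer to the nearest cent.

£422,074.98

Failure-to-file penalty: 7% × £1,800,000.00 = £126,000.00
Failure-to-pay penalty = 0.75% × £1,800,000.00 × 8 mo = £108,000.00
Interest (15%/yr ÷ 12 = 1.25%/month): £1,800,000.00 × ((1 + 0.0125)^8 − 1) = £188,074.9821…
Penalties + interest = £234,000.0000 + £188,074.9821… = £422,074.98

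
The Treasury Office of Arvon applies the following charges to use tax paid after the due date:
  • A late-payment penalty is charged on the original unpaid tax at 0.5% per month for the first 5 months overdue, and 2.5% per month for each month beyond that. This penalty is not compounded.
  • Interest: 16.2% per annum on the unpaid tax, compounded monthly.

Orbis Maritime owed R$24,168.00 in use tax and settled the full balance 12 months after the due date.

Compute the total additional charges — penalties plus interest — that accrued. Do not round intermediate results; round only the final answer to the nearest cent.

Penalty, months 1–5: 5 × 0.5% × R$24,168.00 = R$604.20
Penalty, months 6–12: 7 × 2.5% × R$24,168.00 = R$4,229.40
Interest (16.2%/yr ÷ 12 = 1.35%/month): R$24,168.00 × ((1 + 0.0135)^12 − 1) = R$4,219.4086…
Penalties + interest = R$4,833.6000 + R$4,219.4086… = R$9,053.01

R$9,053.01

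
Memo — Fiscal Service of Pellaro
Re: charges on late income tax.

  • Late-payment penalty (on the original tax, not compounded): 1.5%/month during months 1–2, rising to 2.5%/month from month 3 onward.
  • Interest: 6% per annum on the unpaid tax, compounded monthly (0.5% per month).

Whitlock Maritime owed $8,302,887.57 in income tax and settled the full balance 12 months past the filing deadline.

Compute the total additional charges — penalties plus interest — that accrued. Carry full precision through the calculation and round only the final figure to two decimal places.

$2,836,912.46

Penalty, months 1–2: 2 × 1.5% × $8,302,887.57 = $249,086.63…
Penalty, months 3–12: 10 × 2.5% × $8,302,887.57 = $2,075,721.89…
Interest: $8,302,887.57 × ((1 + 0.005)^12 − 1) = $8,302,887.57 × 0.0616778… = $512,103.9375…
Penalties + interest = $2,324,808.5196 + $512,103.9375… = $2,836,912.46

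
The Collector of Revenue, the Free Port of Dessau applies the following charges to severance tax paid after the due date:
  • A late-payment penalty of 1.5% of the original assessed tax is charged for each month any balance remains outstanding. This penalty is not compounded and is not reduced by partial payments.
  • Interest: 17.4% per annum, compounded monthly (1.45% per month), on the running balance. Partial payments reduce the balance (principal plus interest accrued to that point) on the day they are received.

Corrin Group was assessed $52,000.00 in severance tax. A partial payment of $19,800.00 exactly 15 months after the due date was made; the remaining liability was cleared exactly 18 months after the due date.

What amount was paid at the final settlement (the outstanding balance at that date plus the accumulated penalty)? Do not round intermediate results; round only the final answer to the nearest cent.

$60,747.59

Balance at month 15: $52,000.0000 × (1 + 0.0145)^15 = $64,533.3357…
After $19,800.00 payment: $64,533.3357… − $19,800.00 = $44,733.3357…
Balance at month 18: $44,733.3357… × (1 + 0.0145)^3 = $46,707.5877…
Penalty: 18 × 1.5% × $52,000.00 = $14,040.00
Final settlement = outstanding balance + penalty = $46,707.5877… + $14,040.00 = $60,747.59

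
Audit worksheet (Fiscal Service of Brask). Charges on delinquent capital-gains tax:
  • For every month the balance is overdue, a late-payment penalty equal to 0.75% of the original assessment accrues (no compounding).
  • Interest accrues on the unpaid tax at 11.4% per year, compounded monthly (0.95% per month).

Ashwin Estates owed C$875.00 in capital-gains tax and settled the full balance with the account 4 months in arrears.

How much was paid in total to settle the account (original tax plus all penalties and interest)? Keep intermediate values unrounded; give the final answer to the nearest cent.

Late-payment penalty: 4 × 0.75% × C$875.00 = C$26.25
Interest: C$875.00 × ((1 + 0.0095)^4 − 1) = C$875.00 × 0.0385449… = C$33.7268…
Total = C$875.00 + C$26.2500 + C$33.7268… = C$934.98

C$934.98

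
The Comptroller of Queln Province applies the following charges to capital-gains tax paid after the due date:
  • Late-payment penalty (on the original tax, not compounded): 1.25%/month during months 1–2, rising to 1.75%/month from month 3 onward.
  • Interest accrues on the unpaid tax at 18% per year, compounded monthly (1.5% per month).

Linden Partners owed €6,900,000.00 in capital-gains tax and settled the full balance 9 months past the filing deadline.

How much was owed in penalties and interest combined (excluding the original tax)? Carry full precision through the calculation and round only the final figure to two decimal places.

Penalty, months 1–2: 2 × 1.25% × €6,900,000.00 = €172,500.00
Penalty, months 3–9: 7 × 1.75% × €6,900,000.00 = €845,250.00
Interest: €6,900,000.00 × ((1 + 0.015)^9 − 1) = €6,900,000.00 × 0.1433900… = €989,390.8302…
Penalties + interest = €1,017,750.0000 + €989,390.8302… = €2,007,140.83

€2,007,140.83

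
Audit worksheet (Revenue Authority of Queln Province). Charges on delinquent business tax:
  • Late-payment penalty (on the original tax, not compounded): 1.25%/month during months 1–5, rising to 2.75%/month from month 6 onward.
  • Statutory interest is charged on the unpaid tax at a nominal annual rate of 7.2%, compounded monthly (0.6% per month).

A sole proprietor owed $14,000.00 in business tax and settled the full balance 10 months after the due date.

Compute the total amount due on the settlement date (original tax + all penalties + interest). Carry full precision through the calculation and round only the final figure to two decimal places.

$17,663.05

Penalty, months 1–5: 5 × 1.25% × $14,000.00 = $875.00
Penalty, months 6–10: 5 × 2.75% × $14,000.00 = $1,925.00
Interest: $14,000.00 × ((1 + 0.006)^10 − 1) = $14,000.00 × 0.0616462… = $863.0467…
Total = $14,000.00 + $2,800.0000 + $863.0467… = $17,663.05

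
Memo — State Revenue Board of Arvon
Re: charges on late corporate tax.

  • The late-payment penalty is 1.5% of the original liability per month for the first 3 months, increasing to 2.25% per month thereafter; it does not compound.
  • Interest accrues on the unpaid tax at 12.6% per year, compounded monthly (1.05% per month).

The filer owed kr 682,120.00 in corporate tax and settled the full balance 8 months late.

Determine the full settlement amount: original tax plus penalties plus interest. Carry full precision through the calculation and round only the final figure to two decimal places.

kr 849,002.49

Penalty, months 1–3: 3 × 1.5% × kr 682,120.00 = kr 30,695.40
Penalty, months 4–8: 5 × 2.25% × kr 682,120.00 = kr 76,738.50
Interest: kr 682,120.00 × ((1 + 0.0105)^8 − 1) = kr 682,120.00 × 0.0871527… = kr 59,448.5895…
Total = kr 682,120.00 + kr 107,433.9000 + kr 59,448.5895… = kr 849,002.49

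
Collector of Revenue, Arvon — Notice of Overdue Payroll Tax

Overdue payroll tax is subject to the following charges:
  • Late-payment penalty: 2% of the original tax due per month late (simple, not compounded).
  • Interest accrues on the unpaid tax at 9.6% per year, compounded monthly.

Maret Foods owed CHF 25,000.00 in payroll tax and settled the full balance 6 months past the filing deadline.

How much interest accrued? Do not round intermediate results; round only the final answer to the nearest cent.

CHF 1,224.26

Interest (9.6%/yr ÷ 12 = 0.8%/month): CHF 25,000.00 × ((1 + 0.008)^6 − 1) = CHF 1,224.2575…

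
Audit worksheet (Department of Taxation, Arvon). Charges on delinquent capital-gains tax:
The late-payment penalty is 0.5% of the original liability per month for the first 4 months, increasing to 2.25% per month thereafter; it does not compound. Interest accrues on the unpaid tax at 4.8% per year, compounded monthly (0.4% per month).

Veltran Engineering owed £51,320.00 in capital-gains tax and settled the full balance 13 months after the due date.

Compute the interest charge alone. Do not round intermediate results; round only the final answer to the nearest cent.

Interest: £51,320.00 × ((1 + 0.004)^13 − 1) = £51,320.00 × 0.0532665… = £2,733.6362…

£2,733.64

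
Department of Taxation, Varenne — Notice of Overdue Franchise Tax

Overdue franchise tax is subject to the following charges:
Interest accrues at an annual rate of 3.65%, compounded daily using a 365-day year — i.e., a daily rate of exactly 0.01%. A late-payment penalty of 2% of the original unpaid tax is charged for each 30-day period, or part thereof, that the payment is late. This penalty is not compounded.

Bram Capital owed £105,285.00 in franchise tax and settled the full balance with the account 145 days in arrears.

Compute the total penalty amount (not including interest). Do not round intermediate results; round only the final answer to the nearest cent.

£10,528.50

Penalty periods: ⌈145/30⌉ = 5; penalty = 5 × 2% × £105,285.00 = £10,528.50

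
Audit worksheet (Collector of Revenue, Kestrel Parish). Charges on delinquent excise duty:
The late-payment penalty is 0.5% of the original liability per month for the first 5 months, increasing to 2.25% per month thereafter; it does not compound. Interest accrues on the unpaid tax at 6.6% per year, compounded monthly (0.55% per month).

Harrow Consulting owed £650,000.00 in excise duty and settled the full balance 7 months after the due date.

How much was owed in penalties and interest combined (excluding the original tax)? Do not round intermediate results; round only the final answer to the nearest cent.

Penalty, months 1–5: 5 × 0.5% × £650,000.00 = £16,250.00
Penalty, months 6–7: 2 × 2.25% × £650,000.00 = £29,250.00
Interest: £650,000.00 × ((1 + 0.0055)^7 − 1) = £650,000.00 × 0.0391411… = £25,441.7184…
Penalties + interest = £45,500.0000 + £25,441.7184… = £70,941.72

£70,941.72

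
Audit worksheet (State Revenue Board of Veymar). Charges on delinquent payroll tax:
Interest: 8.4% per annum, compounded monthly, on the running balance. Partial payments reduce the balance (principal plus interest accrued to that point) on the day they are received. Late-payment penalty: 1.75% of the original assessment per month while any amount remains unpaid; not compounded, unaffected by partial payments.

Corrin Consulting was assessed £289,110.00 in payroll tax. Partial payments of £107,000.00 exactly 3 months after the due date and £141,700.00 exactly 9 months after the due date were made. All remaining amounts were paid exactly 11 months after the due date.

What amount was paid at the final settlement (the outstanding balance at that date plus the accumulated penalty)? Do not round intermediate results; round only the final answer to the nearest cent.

£110,989.27

Monthly rate = 8.4% ÷ 12 = 0.7%
Balance at month 3: £289,110.0000 × (1 + 0.007)^3 = £295,223.9083…
After £107,000.00 payment: £295,223.9083… − £107,000.00 = £188,223.9083…
Balance at month 9: £188,223.9083… × (1 + 0.007)^6 = £196,268.9551…
After £141,700.00 payment: £196,268.9551… − £141,700.00 = £54,568.9551…
Balance at month 11: £54,568.9551… × (1 + 0.007)^2 = £55,335.5943…
Penalty: 11 × 1.75% × £289,110.00 = £55,653.68…
Final settlement = outstanding balance + penalty = £55,335.5943… + £55,653.68… = £110,989.27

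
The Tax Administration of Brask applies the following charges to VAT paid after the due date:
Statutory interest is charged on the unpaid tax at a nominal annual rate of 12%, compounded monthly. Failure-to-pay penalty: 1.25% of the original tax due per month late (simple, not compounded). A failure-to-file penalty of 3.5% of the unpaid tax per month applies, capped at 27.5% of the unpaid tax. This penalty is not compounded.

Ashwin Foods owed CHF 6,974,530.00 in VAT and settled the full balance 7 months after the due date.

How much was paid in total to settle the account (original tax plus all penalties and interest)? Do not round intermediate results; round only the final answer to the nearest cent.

Failure-to-file: 7 × 3.5% × CHF 6,974,530.00 = CHF 1,708,759.85 (under the 27.5% cap)
Failure-to-pay penalty: 7 × 1.25% × CHF 6,974,530.00 = CHF 610,271.38…
Interest (12%/yr ÷ 12 = 1%/month): CHF 6,974,530.00 × ((1 + 0.01)^7 − 1) = CHF 503,110.1773…
Total = CHF 6,974,530.00 + CHF 2,319,031.2250 + CHF 503,110.1773… = CHF 9,796,671.40

CHF 9,796,671.40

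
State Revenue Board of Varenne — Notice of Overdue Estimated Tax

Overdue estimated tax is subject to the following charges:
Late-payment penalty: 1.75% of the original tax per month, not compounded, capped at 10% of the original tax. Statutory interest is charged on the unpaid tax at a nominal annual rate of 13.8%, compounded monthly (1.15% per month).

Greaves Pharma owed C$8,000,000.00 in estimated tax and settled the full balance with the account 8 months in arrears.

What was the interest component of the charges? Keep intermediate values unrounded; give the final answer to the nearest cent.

Interest: C$8,000,000.00 × ((1 + 0.0115)^8 − 1) = C$8,000,000.00 × 0.0957894… = C$766,315.2371…

C$766,315.24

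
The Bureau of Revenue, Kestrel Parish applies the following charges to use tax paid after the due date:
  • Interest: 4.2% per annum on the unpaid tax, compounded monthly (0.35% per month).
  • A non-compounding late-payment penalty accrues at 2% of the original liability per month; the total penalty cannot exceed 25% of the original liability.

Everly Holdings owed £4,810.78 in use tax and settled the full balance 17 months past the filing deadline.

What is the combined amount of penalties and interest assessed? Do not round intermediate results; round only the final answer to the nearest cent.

£1,497.09

Penalty (uncapped): 17 × 2% × £4,810.78 = £1,635.67…; cap = 25% × £4,810.78 = £1,202.70… → penalty = £1,202.70…
Interest: £4,810.78 × ((1 + 0.0035)^17 − 1) = £4,810.78 × 0.0611955… = £294.3982…
Penalties + interest = £1,202.6950 + £294.3982… = £1,497.09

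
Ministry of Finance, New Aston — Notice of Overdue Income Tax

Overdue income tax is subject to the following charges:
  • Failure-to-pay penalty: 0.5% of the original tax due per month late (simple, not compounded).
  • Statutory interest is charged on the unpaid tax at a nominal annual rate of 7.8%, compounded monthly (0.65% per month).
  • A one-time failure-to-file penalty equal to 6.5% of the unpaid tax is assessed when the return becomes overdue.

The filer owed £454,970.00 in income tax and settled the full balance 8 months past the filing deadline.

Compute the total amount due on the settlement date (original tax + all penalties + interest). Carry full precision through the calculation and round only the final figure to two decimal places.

Failure-to-file penalty: 6.5% × £454,970.00 = £29,573.05
Failure-to-pay penalty: 8 × 0.5% × £454,970.00 = £18,198.80
Interest: £454,970.00 × ((1 + 0.0065)^8 − 1) = £454,970.00 × 0.0531985… = £24,203.7236…
Total = £454,970.00 + £47,771.8500 + £24,203.7236… = £526,945.57

£526,945.57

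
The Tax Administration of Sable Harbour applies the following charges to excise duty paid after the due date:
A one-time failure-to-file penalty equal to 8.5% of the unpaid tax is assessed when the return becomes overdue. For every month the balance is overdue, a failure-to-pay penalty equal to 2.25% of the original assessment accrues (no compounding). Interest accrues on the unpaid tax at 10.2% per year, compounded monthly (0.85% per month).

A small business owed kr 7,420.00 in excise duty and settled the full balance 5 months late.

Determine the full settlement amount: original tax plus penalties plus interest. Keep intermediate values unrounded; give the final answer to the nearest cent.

Failure-to-file penalty: 8.5% × kr 7,420.00 = kr 630.70
Failure-to-pay penalty: 5 × 2.25% × kr 7,420.00 = kr 834.75
Interest: kr 7,420.00 × ((1 + 0.0085)^5 − 1) = kr 7,420.00 × 0.0432287… = kr 320.7567…
Total = kr 7,420.00 + kr 1,465.4500 + kr 320.7567… = kr 9,206.21

kr 9,206.21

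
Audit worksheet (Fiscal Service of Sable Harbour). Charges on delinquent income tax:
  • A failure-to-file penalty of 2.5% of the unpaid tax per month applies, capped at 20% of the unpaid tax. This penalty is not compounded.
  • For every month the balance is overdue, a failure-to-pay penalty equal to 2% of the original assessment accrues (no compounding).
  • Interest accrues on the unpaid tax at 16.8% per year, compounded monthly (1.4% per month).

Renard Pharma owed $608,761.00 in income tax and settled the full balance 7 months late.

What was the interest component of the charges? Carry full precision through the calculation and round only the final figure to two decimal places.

Interest: $608,761.00 × ((1 + 0.014)^7 − 1) = $608,761.00 × 0.1022134… = $62,223.5291…

$62,223.53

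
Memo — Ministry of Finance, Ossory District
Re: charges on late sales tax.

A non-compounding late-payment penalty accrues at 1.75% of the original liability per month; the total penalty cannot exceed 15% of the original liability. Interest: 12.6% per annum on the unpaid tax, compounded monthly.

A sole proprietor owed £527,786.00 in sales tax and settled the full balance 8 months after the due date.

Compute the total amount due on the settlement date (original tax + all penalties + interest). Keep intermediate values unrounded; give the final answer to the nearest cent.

£647,674.01

Penalty: 8 × 1.75% × £527,786.00 = £73,890.04 (below the 15% cap of £79,167.90)
Interest (12.6%/yr ÷ 12 = 1.05%/month): £527,786.00 × ((1 + 0.0105)^8 − 1) = £45,997.9670…
Total = £527,786.00 + £73,890.0400 + £45,997.9670… = £647,674.01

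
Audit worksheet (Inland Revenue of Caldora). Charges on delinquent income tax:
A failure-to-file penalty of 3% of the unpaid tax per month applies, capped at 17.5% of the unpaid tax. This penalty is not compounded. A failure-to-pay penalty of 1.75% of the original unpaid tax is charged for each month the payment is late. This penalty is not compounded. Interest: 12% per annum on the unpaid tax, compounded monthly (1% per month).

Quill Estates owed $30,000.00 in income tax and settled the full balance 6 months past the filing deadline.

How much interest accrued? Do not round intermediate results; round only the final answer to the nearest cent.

Interest: $30,000.00 × ((1 + 0.01)^6 − 1) = $30,000.00 × 0.0615202… = $1,845.6045…

$1,845.60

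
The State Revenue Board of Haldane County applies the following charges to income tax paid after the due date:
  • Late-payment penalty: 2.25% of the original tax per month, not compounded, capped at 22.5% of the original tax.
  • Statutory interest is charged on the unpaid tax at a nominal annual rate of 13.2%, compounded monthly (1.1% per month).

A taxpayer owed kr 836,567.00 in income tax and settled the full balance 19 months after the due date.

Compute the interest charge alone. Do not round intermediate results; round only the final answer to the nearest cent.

kr 193,279.95

Interest: kr 836,567.00 × ((1 + 0.011)^19 − 1) = kr 836,567.00 × 0.2310394… = kr 193,279.9455…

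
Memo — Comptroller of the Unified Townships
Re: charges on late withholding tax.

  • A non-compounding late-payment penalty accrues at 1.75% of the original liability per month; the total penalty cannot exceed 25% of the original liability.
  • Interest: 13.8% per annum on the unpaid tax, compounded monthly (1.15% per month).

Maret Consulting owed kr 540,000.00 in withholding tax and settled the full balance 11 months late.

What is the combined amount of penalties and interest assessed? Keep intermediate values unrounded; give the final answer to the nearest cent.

Penalty: 11 × 1.75% × kr 540,000.00 = kr 103,950.00 (below the 25% cap of kr 135,000.00)
Interest: kr 540,000.00 × ((1 + 0.0115)^11 − 1) = kr 540,000.00 × 0.1340306… = kr 72,376.5025…
Penalties + interest = kr 103,950.0000 + kr 72,376.5025… = kr 176,326.50

kr 176,326.50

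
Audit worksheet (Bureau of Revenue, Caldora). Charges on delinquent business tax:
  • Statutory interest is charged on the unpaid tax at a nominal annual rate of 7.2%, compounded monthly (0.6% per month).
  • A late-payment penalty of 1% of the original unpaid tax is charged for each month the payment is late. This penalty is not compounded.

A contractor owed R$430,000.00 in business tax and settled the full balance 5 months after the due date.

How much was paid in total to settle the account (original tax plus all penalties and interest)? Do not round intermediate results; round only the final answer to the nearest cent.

Late-payment penalty = 1% × R$430,000.00 × 5 mo = R$21,500.00
Interest: R$430,000.00 × ((1 + 0.006)^5 − 1) = R$430,000.00 × 0.0303622… = R$13,055.7316…
Total = R$430,000.00 + R$21,500.0000 + R$13,055.7316… = R$464,555.73

R$464,555.73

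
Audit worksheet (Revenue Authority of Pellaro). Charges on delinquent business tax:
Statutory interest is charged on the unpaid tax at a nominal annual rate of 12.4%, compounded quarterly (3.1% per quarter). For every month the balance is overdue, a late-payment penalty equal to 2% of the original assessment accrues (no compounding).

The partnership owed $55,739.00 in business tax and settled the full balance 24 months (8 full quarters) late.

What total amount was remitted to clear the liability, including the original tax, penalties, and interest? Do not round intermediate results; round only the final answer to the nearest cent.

$97,913.50

Late-payment penalty: 24 × 2% × $55,739.00 = $26,754.72
Interest: $55,739.00 × ((1 + 0.031)^8 − 1) = $55,739.00 × 0.2766426… = $15,419.7803…
Total = $55,739.00 + $26,754.7200 + $15,419.7803… = $97,913.50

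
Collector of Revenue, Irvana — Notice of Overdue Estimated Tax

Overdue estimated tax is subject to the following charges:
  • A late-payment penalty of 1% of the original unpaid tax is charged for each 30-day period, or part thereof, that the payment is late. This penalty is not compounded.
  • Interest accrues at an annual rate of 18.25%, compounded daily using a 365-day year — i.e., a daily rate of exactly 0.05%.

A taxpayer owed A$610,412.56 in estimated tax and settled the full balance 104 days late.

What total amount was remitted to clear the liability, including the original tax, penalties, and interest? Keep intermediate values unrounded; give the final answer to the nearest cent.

Penalty periods: ⌈104/30⌉ = 4; penalty = 4 × 1% × A$610,412.56 = A$24,416.50…
Interest: A$610,412.56 × ((1 + 0.0005)^104 − 1) = A$610,412.56 × 0.05336205… = A$32,572.8675…
Total = A$610,412.56 + A$24,416.5024 + A$32,572.8675… = A$667,401.93

A$667,401.93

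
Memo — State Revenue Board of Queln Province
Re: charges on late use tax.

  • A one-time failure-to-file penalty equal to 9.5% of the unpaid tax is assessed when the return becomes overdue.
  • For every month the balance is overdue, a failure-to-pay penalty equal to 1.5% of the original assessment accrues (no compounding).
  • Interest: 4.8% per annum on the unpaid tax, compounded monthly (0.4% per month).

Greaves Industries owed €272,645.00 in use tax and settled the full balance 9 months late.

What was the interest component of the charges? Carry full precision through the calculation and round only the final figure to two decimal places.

€9,973.74

Interest: €272,645.00 × ((1 + 0.004)^9 − 1) = €272,645.00 × 0.0365814… = €9,973.7381…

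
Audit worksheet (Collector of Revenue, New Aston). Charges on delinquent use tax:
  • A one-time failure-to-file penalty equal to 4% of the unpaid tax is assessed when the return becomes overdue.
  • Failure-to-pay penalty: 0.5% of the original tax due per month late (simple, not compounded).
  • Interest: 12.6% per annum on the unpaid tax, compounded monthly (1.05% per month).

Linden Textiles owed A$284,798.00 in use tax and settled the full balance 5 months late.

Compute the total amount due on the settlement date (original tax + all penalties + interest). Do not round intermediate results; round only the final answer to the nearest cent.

Failure-to-file penalty: 4% × A$284,798.00 = A$11,391.92
Failure-to-pay penalty: 5 × 0.5% × A$284,798.00 = A$7,119.95
Interest: A$284,798.00 × ((1 + 0.0105)^5 − 1) = A$284,798.00 × 0.0536141… = A$15,269.1990…
Total = A$284,798.00 + A$18,511.8700 + A$15,269.1990… = A$318,579.07

A$318,579.07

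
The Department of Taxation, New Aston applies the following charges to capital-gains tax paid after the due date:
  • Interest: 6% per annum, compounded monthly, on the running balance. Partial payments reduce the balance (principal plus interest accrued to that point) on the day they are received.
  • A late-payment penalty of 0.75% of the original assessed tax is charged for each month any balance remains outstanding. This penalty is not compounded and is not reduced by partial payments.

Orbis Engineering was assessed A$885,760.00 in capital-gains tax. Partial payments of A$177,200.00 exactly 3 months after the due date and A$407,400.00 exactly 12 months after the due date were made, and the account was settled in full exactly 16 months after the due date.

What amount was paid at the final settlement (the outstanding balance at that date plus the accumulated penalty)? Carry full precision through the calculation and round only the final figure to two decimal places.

A$460,953.03

Monthly rate = 6% ÷ 12 = 0.5%
Balance at month 3: A$885,760.0000 × (1 + 0.005)^3 = A$899,112.9427…
After A$177,200.00 payment: A$899,112.9427… − A$177,200.00 = A$721,912.9427…
Balance at month 12: A$721,912.9427… × (1 + 0.005)^9 = A$755,056.3840…
After A$407,400.00 payment: A$755,056.3840… − A$407,400.00 = A$347,656.3840…
Balance at month 16: A$347,656.3840… × (1 + 0.005)^4 = A$354,661.8342…
Penalty: 16 × 0.75% × A$885,760.00 = A$106,291.20
Final settlement = outstanding balance + penalty = A$354,661.8342… + A$106,291.20 = A$460,953.03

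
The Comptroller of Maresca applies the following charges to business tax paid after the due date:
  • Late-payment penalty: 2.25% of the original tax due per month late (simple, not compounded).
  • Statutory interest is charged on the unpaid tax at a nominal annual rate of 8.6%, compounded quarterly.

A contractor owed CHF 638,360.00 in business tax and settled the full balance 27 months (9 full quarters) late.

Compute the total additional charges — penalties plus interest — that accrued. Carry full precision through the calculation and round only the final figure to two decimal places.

Late-payment penalty = 2.25% × CHF 638,360.00 × 27 mo = CHF 387,803.70
Interest (8.6%/yr ÷ 4 = 2.15%/quarter): CHF 638,360.00 × ((1 + 0.0215)^9 − 1) = CHF 134,696.0882…
Penalties + interest = CHF 387,803.7000 + CHF 134,696.0882… = CHF 522,499.79

CHF 522,499.79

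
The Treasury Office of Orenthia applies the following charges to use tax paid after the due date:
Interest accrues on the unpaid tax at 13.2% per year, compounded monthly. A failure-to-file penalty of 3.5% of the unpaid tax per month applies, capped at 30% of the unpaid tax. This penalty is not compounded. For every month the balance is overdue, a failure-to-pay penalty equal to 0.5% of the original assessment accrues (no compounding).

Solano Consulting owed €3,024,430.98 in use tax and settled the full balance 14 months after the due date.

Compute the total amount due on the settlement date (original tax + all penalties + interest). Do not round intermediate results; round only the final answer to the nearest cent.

€4,644,045.43

Failure-to-file: 14 × 3.5% × €3,024,430.98 = €1,481,971.18…, capped at 30% × €3,024,430.98 = €907,329.29…
Failure-to-pay penalty: 14 × 0.5% × €3,024,430.98 = €211,710.17…
Interest (13.2%/yr ÷ 12 = 1.1%/month): €3,024,430.98 × ((1 + 0.011)^14 − 1) = €500,574.9853…
Total = €3,024,430.98 + €1,119,039.4626 + €500,574.9853… = €4,644,045.43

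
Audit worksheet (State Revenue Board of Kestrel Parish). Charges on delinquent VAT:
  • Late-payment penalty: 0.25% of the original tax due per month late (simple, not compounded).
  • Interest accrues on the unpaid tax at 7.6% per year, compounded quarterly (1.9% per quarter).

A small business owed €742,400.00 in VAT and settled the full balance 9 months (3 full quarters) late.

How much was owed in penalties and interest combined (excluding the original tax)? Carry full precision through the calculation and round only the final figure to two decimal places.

Late-payment penalty = 0.25% × €742,400.00 × 9 mo = €16,704.00
Interest: €742,400.00 × ((1 + 0.019)^3 − 1) = €742,400.00 × 0.0580899… = €43,125.9113…
Penalties + interest = €16,704.0000 + €43,125.9113… = €59,829.91

€59,829.91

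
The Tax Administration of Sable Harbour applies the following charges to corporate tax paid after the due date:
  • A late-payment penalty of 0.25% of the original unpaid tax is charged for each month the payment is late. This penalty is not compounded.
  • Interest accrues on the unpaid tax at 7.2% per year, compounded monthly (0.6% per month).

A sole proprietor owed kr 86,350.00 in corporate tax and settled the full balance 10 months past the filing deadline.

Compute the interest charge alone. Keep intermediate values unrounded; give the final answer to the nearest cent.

Interest: kr 86,350.00 × ((1 + 0.006)^10 − 1) = kr 86,350.00 × 0.0616462… = kr 5,323.1489…

kr 5,323.15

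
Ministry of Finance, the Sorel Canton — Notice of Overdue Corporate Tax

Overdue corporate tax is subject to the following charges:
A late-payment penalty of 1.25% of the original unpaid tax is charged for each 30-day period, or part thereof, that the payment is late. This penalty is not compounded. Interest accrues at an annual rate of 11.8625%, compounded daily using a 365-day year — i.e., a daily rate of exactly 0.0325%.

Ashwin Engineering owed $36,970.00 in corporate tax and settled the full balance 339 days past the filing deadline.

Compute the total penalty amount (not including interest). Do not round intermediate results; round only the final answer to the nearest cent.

Penalty periods: ⌈339/30⌉ = 12; penalty = 12 × 1.25% × $36,970.00 = $5,545.50

$5,545.50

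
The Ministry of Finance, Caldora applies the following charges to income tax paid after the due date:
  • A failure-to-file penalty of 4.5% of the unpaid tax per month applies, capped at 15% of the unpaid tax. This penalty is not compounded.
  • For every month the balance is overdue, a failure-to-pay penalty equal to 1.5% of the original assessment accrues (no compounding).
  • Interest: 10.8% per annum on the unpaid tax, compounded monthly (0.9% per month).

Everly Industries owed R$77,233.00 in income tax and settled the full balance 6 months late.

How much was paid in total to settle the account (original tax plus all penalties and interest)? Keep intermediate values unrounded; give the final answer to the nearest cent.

R$100,034.47

Failure-to-file: 6 × 4.5% × R$77,233.00 = R$20,852.91, capped at 15% × R$77,233.00 = R$11,584.95
Failure-to-pay penalty: 6 × 1.5% × R$77,233.00 = R$6,950.97
Interest: R$77,233.00 × ((1 + 0.009)^6 − 1) = R$77,233.00 × 0.0552297… = R$4,265.5538…
Total = R$77,233.00 + R$18,535.9200 + R$4,265.5538… = R$100,034.47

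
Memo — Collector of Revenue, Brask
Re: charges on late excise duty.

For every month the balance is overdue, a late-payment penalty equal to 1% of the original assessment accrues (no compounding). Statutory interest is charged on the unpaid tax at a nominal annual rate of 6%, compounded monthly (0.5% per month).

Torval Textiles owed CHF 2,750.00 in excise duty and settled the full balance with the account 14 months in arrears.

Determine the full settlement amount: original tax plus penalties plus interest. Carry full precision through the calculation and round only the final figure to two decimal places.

CHF 3,333.88

Late-payment penalty: 14 × 1% × CHF 2,750.00 = CHF 385.00
Interest: CHF 2,750.00 × ((1 + 0.005)^14 − 1) = CHF 2,750.00 × 0.0723211… = CHF 198.8831…
Total = CHF 2,750.00 + CHF 385.0000 + CHF 198.8831… = CHF 3,333.88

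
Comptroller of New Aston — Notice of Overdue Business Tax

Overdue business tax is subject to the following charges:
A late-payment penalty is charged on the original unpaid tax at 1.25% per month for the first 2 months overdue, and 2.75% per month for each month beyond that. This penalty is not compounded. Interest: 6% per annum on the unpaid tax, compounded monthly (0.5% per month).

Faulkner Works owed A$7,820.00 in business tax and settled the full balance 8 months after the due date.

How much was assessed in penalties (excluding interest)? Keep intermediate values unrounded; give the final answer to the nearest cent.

A$1,485.80

Penalty, months 1–2: 2 × 1.25% × A$7,820.00 = A$195.50
Penalty, months 3–8: 6 × 2.75% × A$7,820.00 = A$1,290.30
Total penalty = A$195.50 + A$1,290.30 = A$1,485.80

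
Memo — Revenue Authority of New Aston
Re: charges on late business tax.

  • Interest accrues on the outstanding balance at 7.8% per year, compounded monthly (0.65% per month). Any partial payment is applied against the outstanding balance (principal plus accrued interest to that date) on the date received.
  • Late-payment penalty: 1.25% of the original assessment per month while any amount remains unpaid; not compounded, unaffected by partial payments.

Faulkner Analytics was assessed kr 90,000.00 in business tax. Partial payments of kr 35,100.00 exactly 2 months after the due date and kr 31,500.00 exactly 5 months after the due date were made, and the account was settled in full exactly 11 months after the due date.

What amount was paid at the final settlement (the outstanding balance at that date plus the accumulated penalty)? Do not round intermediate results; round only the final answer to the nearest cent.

kr 39,067.08

Balance at month 2: kr 90,000.0000 × (1 + 0.0065)^2 = kr 91,173.8025
After kr 35,100.00 payment: kr 91,173.8025 − kr 35,100.00 = kr 56,073.8025
Balance at month 5: kr 56,073.8025 × (1 + 0.0065)^3 = kr 57,174.3644…
After kr 31,500.00 payment: kr 57,174.3644… − kr 31,500.00 = kr 25,674.3644…
Balance at month 11: kr 25,674.3644… × (1 + 0.0065)^6 = kr 26,692.0774…
Penalty: 11 × 1.25% × kr 90,000.00 = kr 12,375.00
Final settlement = outstanding balance + penalty = kr 26,692.0774… + kr 12,375.00 = kr 39,067.08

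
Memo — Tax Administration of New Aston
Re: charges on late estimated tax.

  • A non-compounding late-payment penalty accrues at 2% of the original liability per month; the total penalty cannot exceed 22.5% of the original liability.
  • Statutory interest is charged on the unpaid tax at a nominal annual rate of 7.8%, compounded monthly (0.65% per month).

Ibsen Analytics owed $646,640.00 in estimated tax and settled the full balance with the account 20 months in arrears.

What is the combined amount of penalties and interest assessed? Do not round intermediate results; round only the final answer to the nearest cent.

Penalty (uncapped): 20 × 2% × $646,640.00 = $258,656.00; cap = 22.5% × $646,640.00 = $145,494.00 → penalty = $145,494.00
Interest: $646,640.00 × ((1 + 0.0065)^20 − 1) = $646,640.00 × 0.1383494… = $89,462.2586…
Penalties + interest = $145,494.0000 + $89,462.2586… = $234,956.26

$234,956.26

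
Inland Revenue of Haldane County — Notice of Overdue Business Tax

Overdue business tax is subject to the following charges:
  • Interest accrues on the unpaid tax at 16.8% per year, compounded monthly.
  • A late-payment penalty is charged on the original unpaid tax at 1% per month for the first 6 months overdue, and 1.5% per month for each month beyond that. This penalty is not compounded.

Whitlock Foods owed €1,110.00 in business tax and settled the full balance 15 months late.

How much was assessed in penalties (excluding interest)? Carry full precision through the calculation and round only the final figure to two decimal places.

€216.45

Penalty, months 1–6: 6 × 1% × €1,110.00 = €66.60
Penalty, months 7–15: 9 × 1.5% × €1,110.00 = €149.85
Total penalty = €66.60 + €149.85 = €216.45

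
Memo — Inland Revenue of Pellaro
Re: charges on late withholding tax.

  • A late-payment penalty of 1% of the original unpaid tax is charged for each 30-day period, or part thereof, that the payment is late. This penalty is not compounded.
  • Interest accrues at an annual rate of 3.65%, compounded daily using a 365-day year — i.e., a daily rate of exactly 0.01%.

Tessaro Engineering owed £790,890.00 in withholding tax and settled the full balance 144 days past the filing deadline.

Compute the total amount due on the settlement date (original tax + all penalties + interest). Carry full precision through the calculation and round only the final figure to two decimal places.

£841,905.13

Penalty periods: ⌈144/30⌉ = 5; penalty = 5 × 1% × £790,890.00 = £39,544.50
Interest: £790,890.00 × ((1 + 0.0001)^144 − 1) = £790,890.00 × 0.01450345… = £11,470.6328…
Total = £790,890.00 + £39,544.5000 + £11,470.6328… = £841,905.13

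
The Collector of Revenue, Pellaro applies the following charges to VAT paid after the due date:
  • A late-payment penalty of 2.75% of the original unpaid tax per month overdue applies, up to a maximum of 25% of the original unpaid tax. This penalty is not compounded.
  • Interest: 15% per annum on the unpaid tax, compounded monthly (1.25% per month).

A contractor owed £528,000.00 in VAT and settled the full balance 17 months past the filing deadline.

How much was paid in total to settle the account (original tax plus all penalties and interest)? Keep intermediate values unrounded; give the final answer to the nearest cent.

Penalty (uncapped): 17 × 2.75% × £528,000.00 = £246,840.00; cap = 25% × £528,000.00 = £132,000.00 → penalty = £132,000.00
Interest: £528,000.00 × ((1 + 0.0125)^17 − 1) = £528,000.00 × 0.2351382… = £124,152.9522…
Total = £528,000.00 + £132,000.0000 + £124,152.9522… = £784,152.95

£784,152.95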